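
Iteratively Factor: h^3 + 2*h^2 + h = (h)*(h^2 + 2*h + 1) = h*(h + 1)*(h + 1)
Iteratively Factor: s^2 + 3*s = (s)*(s + 3)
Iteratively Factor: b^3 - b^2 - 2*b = (b + 1)*(b^2 - 2*b) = b*(b + 1)*(b - 2)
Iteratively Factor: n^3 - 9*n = (n - 3)*(n^2 + 3*n) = n*(n - 3)*(n + 3)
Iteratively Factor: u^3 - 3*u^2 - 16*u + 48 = (u + 4)*(u^2 - 7*u + 12) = (u - 4)*(u + 4)*(u - 3)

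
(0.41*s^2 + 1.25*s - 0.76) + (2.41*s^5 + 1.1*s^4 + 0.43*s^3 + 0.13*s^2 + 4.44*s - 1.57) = 2.41*s^5 + 1.1*s^4 + 0.43*s^3 + 0.54*s^2 + 5.69*s - 2.33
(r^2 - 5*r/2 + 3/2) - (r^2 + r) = 3/2 - 7*r/2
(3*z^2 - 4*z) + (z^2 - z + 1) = 4*z^2 - 5*z + 1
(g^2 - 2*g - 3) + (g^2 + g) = 2*g^2 - g - 3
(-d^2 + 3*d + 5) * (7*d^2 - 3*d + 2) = -7*d^4 + 24*d^3 + 24*d^2 - 9*d + 10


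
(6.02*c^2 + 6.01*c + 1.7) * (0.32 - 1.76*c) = -10.5952*c^3 - 8.6512*c^2 - 1.0688*c + 0.544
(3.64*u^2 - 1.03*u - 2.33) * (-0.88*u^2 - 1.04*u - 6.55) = -3.2032*u^4 - 2.8792*u^3 - 20.7204*u^2 + 9.1697*u + 15.2615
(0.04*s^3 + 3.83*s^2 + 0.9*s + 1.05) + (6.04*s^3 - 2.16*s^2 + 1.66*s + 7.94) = 6.08*s^3 + 1.67*s^2 + 2.56*s + 8.99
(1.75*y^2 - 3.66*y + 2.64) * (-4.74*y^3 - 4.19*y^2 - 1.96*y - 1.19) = -8.295*y^5 + 10.0159*y^4 - 0.608199999999998*y^3 - 5.9705*y^2 - 0.819*y - 3.1416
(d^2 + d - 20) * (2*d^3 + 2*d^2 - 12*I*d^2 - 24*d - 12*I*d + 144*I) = 2*d^5 + 4*d^4 - 12*I*d^4 - 62*d^3 - 24*I*d^3 - 64*d^2 + 372*I*d^2 + 480*d + 384*I*d - 2880*I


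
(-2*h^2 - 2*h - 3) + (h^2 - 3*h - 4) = -h^2 - 5*h - 7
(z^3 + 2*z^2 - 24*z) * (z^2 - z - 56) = z^5 + z^4 - 82*z^3 - 88*z^2 + 1344*z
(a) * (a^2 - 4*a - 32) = a^3 - 4*a^2 - 32*a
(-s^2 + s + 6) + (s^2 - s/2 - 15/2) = s/2 - 3/2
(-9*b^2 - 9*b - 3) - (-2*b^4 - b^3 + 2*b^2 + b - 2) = 2*b^4 + b^3 - 11*b^2 - 10*b - 1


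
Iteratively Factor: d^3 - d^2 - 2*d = (d + 1)*(d^2 - 2*d) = (d - 2)*(d + 1)*(d)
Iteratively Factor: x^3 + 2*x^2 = (x + 2)*(x^2) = x*(x + 2)*(x)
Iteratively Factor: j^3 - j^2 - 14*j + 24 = (j + 4)*(j^2 - 5*j + 6) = (j - 3)*(j + 4)*(j - 2)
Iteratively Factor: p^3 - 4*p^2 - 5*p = (p - 5)*(p^2 + p) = p*(p - 5)*(p + 1)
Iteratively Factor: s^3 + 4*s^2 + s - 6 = (s - 1)*(s^2 + 5*s + 6) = (s - 1)*(s + 3)*(s + 2)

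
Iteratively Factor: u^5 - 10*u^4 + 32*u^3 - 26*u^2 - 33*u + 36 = (u + 1)*(u^4 - 11*u^3 + 43*u^2 - 69*u + 36) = (u - 3)*(u + 1)*(u^3 - 8*u^2 + 19*u - 12) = (u - 4)*(u - 3)*(u + 1)*(u^2 - 4*u + 3) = (u - 4)*(u - 3)^2*(u + 1)*(u - 1)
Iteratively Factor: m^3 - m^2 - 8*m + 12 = (m - 2)*(m^2 + m - 6) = (m - 2)*(m + 3)*(m - 2)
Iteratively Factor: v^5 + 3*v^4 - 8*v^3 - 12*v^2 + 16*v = (v)*(v^4 + 3*v^3 - 8*v^2 - 12*v + 16) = v*(v + 4)*(v^3 - v^2 - 4*v + 4) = v*(v - 1)*(v + 4)*(v^2 - 4) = v*(v - 1)*(v + 2)*(v + 4)*(v - 2)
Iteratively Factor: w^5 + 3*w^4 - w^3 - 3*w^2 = (w + 3)*(w^4 - w^2) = (w - 1)*(w + 3)*(w^3 + w^2) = w*(w - 1)*(w + 3)*(w^2 + w) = w^2*(w - 1)*(w + 3)*(w + 1)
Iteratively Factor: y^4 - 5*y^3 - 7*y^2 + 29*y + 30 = (y + 2)*(y^3 - 7*y^2 + 7*y + 15) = (y + 1)*(y + 2)*(y^2 - 8*y + 15) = (y - 5)*(y + 1)*(y + 2)*(y - 3)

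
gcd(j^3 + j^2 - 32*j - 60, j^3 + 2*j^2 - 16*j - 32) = j + 2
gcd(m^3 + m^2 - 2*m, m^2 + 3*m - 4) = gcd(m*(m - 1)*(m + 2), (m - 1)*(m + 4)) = m - 1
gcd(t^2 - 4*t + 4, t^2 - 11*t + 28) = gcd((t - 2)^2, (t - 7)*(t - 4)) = 1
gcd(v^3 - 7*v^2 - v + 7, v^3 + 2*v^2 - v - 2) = v^2 - 1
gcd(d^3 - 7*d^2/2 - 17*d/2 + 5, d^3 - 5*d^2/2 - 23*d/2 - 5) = d^2 - 3*d - 10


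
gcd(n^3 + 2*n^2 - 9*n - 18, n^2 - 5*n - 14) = n + 2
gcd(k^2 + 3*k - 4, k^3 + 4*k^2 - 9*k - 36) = k + 4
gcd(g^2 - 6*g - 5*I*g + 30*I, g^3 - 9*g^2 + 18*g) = g - 6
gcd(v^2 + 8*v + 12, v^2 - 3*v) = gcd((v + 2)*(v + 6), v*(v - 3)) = 1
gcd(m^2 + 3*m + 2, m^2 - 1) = m + 1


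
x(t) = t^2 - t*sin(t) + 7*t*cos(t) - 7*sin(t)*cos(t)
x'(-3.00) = -25.44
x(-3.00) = 28.39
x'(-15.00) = -115.42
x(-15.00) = 291.55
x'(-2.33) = -21.82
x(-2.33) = 11.47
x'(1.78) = -4.29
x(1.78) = 0.26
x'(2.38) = -11.10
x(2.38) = -4.54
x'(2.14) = -8.87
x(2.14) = -2.12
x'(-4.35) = 20.05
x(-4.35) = 36.11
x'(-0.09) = 0.03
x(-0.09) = -0.00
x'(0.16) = 0.09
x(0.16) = 0.00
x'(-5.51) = 24.00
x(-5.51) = 3.11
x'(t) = -7*t*sin(t) - t*cos(t) + 2*t + 7*sin(t)^2 - sin(t) - 7*cos(t)^2 + 7*cos(t)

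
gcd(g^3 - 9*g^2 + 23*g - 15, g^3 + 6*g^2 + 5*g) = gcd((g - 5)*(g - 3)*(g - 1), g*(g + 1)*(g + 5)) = 1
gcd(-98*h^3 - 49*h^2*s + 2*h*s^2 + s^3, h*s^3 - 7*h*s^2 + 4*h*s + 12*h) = 1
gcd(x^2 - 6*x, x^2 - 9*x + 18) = x - 6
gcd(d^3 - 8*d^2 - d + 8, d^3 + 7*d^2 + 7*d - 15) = d - 1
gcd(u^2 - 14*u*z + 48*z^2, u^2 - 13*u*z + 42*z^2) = -u + 6*z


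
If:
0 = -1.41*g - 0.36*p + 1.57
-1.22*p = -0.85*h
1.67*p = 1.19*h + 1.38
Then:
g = 10.39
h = -52.12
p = -36.32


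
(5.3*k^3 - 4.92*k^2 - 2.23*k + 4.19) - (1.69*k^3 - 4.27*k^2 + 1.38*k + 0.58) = 3.61*k^3 - 0.65*k^2 - 3.61*k + 3.61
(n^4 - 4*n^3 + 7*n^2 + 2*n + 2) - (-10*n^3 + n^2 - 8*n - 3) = n^4 + 6*n^3 + 6*n^2 + 10*n + 5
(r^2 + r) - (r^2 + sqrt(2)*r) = -sqrt(2)*r + r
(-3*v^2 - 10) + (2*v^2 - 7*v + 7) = -v^2 - 7*v - 3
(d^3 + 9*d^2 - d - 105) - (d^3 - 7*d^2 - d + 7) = 16*d^2 - 112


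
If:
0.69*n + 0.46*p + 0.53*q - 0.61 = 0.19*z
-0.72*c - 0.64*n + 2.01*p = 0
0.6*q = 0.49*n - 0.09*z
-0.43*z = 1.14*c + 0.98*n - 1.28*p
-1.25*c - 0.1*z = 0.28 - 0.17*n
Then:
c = -0.14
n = 0.43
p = 0.09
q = 0.40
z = -0.35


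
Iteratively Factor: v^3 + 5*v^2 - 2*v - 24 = (v + 4)*(v^2 + v - 6) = (v - 2)*(v + 4)*(v + 3)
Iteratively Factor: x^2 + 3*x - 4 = (x + 4)*(x - 1)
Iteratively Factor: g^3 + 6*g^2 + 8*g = (g + 4)*(g^2 + 2*g) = g*(g + 4)*(g + 2)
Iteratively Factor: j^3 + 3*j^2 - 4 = (j - 1)*(j^2 + 4*j + 4) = (j - 1)*(j + 2)*(j + 2)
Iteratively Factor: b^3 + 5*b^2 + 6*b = (b + 2)*(b^2 + 3*b) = (b + 2)*(b + 3)*(b)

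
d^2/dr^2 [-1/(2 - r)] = 2/(r - 2)^3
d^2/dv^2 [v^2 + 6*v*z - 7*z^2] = 2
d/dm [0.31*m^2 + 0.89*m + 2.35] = 0.62*m + 0.89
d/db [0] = 0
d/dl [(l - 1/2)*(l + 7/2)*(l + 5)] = 3*l^2 + 16*l + 53/4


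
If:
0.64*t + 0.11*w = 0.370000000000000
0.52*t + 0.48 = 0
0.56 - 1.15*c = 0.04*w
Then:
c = 0.18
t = -0.92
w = 8.73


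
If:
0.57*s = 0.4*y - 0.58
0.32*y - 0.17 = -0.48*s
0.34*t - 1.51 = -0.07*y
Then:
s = -0.31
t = 4.23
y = 1.00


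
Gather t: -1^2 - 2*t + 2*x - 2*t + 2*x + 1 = -4*t + 4*x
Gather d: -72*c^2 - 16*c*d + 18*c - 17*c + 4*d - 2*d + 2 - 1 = -72*c^2 + c + d*(2 - 16*c) + 1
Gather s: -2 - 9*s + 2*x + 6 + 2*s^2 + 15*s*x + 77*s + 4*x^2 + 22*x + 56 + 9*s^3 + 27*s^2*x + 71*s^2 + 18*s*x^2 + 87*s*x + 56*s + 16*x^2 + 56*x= 9*s^3 + s^2*(27*x + 73) + s*(18*x^2 + 102*x + 124) + 20*x^2 + 80*x + 60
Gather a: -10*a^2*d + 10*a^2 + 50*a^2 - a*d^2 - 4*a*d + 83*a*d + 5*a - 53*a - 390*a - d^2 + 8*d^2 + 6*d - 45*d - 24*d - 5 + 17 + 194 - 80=a^2*(60 - 10*d) + a*(-d^2 + 79*d - 438) + 7*d^2 - 63*d + 126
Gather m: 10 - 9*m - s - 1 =-9*m - s + 9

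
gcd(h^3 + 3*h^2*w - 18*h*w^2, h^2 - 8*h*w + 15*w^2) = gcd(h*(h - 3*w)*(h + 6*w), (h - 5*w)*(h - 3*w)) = -h + 3*w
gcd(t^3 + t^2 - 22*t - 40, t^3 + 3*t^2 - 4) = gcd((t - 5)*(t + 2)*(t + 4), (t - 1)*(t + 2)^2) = t + 2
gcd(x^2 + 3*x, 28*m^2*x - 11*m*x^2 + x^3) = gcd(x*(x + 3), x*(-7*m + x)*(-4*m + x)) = x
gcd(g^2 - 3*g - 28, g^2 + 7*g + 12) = g + 4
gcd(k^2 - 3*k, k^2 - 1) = 1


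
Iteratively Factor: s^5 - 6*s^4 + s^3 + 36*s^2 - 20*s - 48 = (s - 4)*(s^4 - 2*s^3 - 7*s^2 + 8*s + 12) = (s - 4)*(s - 2)*(s^3 - 7*s - 6) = (s - 4)*(s - 2)*(s + 1)*(s^2 - s - 6) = (s - 4)*(s - 3)*(s - 2)*(s + 1)*(s + 2)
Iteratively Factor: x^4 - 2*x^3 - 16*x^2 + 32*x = (x + 4)*(x^3 - 6*x^2 + 8*x) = (x - 2)*(x + 4)*(x^2 - 4*x) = (x - 4)*(x - 2)*(x + 4)*(x)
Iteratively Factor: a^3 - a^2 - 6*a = (a - 3)*(a^2 + 2*a) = a*(a - 3)*(a + 2)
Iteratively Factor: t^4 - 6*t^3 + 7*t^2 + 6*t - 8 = (t - 4)*(t^3 - 2*t^2 - t + 2) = (t - 4)*(t - 2)*(t^2 - 1) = (t - 4)*(t - 2)*(t - 1)*(t + 1)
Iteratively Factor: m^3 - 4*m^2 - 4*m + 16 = (m - 4)*(m^2 - 4) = (m - 4)*(m - 2)*(m + 2)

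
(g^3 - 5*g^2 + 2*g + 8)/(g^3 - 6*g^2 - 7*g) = (g^2 - 6*g + 8)/(g*(g - 7))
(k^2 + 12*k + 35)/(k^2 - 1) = (k^2 + 12*k + 35)/(k^2 - 1)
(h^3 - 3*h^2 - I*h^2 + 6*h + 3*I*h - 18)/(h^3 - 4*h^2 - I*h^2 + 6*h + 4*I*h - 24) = (h - 3)/(h - 4)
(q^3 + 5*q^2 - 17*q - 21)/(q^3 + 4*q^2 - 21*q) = (q + 1)/q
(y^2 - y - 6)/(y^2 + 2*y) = (y - 3)/y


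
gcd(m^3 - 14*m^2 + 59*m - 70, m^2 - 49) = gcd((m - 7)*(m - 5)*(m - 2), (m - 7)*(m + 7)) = m - 7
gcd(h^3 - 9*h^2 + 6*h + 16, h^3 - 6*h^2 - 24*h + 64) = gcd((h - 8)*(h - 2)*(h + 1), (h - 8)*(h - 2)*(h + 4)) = h^2 - 10*h + 16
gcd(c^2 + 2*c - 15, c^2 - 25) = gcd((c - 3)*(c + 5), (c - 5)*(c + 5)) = c + 5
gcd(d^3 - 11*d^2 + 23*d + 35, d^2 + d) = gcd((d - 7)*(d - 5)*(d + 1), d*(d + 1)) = d + 1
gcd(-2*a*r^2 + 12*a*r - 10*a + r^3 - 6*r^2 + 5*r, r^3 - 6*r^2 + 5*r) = r^2 - 6*r + 5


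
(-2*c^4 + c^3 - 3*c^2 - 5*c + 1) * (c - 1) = -2*c^5 + 3*c^4 - 4*c^3 - 2*c^2 + 6*c - 1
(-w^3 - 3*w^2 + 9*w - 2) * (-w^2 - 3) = w^5 + 3*w^4 - 6*w^3 + 11*w^2 - 27*w + 6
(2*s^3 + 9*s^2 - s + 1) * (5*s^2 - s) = 10*s^5 + 43*s^4 - 14*s^3 + 6*s^2 - s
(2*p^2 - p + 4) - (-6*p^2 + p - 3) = 8*p^2 - 2*p + 7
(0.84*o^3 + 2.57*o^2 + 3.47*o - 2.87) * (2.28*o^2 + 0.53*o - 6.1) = 1.9152*o^5 + 6.3048*o^4 + 4.1497*o^3 - 20.3815*o^2 - 22.6881*o + 17.507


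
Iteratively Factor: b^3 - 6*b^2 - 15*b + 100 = (b - 5)*(b^2 - b - 20) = (b - 5)^2*(b + 4)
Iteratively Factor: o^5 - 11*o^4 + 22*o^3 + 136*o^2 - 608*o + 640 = (o + 4)*(o^4 - 15*o^3 + 82*o^2 - 192*o + 160) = (o - 4)*(o + 4)*(o^3 - 11*o^2 + 38*o - 40) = (o - 5)*(o - 4)*(o + 4)*(o^2 - 6*o + 8) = (o - 5)*(o - 4)^2*(o + 4)*(o - 2)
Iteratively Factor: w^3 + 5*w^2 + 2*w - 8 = (w + 2)*(w^2 + 3*w - 4) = (w + 2)*(w + 4)*(w - 1)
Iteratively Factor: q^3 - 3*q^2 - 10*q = (q + 2)*(q^2 - 5*q) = (q - 5)*(q + 2)*(q)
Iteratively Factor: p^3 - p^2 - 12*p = (p + 3)*(p^2 - 4*p) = (p - 4)*(p + 3)*(p)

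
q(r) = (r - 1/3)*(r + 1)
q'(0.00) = 0.67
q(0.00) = -0.33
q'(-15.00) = -29.33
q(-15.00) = 214.67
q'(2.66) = 5.99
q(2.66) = 8.52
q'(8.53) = 17.73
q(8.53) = 78.11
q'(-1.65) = -2.63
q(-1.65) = 1.29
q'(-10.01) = -19.35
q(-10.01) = 93.19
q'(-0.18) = 0.31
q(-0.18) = -0.42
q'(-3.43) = -6.19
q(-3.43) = 9.14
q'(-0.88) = -1.09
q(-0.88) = -0.15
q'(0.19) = 1.05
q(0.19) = -0.17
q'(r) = 2*r + 2/3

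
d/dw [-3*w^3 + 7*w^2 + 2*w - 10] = -9*w^2 + 14*w + 2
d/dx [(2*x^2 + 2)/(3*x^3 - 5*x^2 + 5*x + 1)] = 2*(-3*x^4 - 4*x^2 + 12*x - 5)/(9*x^6 - 30*x^5 + 55*x^4 - 44*x^3 + 15*x^2 + 10*x + 1)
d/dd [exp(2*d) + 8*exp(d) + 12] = 2*(exp(d) + 4)*exp(d)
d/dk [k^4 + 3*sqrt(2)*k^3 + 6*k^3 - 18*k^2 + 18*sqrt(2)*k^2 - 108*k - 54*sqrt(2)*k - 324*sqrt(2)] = 4*k^3 + 9*sqrt(2)*k^2 + 18*k^2 - 36*k + 36*sqrt(2)*k - 108 - 54*sqrt(2)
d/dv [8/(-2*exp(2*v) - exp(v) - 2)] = (32*exp(v) + 8)*exp(v)/(2*exp(2*v) + exp(v) + 2)^2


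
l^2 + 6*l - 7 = (l - 1)*(l + 7)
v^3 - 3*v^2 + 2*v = v*(v - 2)*(v - 1)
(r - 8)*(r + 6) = r^2 - 2*r - 48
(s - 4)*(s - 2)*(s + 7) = s^3 + s^2 - 34*s + 56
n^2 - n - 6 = (n - 3)*(n + 2)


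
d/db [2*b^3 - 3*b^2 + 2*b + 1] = 6*b^2 - 6*b + 2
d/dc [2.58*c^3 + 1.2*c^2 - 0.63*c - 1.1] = 7.74*c^2 + 2.4*c - 0.63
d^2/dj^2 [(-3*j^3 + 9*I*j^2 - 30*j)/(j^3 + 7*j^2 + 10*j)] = (j^3*(42 + 18*I) + j*(-1260 - 540*I) - 2940 - 1260*I)/(j^6 + 21*j^5 + 177*j^4 + 763*j^3 + 1770*j^2 + 2100*j + 1000)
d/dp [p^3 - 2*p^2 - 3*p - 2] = 3*p^2 - 4*p - 3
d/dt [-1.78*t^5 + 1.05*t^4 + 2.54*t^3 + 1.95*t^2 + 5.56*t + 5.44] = -8.9*t^4 + 4.2*t^3 + 7.62*t^2 + 3.9*t + 5.56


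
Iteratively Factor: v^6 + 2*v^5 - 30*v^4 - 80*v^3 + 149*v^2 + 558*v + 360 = (v + 3)*(v^5 - v^4 - 27*v^3 + v^2 + 146*v + 120) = (v - 5)*(v + 3)*(v^4 + 4*v^3 - 7*v^2 - 34*v - 24) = (v - 5)*(v + 2)*(v + 3)*(v^3 + 2*v^2 - 11*v - 12) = (v - 5)*(v + 2)*(v + 3)*(v + 4)*(v^2 - 2*v - 3) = (v - 5)*(v + 1)*(v + 2)*(v + 3)*(v + 4)*(v - 3)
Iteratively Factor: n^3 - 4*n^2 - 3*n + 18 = (n + 2)*(n^2 - 6*n + 9) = (n - 3)*(n + 2)*(n - 3)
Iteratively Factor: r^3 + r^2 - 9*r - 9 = (r - 3)*(r^2 + 4*r + 3) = (r - 3)*(r + 3)*(r + 1)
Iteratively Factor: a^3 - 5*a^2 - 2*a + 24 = (a + 2)*(a^2 - 7*a + 12) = (a - 3)*(a + 2)*(a - 4)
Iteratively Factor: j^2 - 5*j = (j - 5)*(j)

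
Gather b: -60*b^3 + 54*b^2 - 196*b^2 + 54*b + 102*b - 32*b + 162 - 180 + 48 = -60*b^3 - 142*b^2 + 124*b + 30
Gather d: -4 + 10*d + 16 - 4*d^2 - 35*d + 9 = -4*d^2 - 25*d + 21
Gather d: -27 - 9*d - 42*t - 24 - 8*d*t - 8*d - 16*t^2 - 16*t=d*(-8*t - 17) - 16*t^2 - 58*t - 51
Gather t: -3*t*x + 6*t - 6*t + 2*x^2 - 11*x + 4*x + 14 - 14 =-3*t*x + 2*x^2 - 7*x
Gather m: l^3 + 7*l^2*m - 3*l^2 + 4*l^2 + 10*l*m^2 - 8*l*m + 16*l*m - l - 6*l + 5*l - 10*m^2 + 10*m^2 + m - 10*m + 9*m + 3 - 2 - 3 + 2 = l^3 + l^2 + 10*l*m^2 - 2*l + m*(7*l^2 + 8*l)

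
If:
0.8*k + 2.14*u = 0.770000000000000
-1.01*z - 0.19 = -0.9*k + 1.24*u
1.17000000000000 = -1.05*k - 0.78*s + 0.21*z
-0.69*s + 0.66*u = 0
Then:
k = -3.22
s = 1.50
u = 1.56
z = -4.98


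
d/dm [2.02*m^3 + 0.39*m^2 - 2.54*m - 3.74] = 6.06*m^2 + 0.78*m - 2.54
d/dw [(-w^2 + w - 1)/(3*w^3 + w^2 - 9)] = (w*(9*w + 2)*(w^2 - w + 1) + (1 - 2*w)*(3*w^3 + w^2 - 9))/(3*w^3 + w^2 - 9)^2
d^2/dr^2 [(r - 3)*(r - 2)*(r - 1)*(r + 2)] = 12*r^2 - 24*r - 2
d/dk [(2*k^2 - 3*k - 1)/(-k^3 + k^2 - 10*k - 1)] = (2*k^4 - 6*k^3 - 20*k^2 - 2*k - 7)/(k^6 - 2*k^5 + 21*k^4 - 18*k^3 + 98*k^2 + 20*k + 1)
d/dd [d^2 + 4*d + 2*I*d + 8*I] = 2*d + 4 + 2*I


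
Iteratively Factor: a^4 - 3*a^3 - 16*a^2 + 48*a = (a)*(a^3 - 3*a^2 - 16*a + 48) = a*(a - 3)*(a^2 - 16) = a*(a - 3)*(a + 4)*(a - 4)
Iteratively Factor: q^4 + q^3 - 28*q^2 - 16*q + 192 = (q + 4)*(q^3 - 3*q^2 - 16*q + 48) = (q - 4)*(q + 4)*(q^2 + q - 12) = (q - 4)*(q + 4)^2*(q - 3)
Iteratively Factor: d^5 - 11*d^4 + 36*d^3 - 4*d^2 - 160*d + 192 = (d - 2)*(d^4 - 9*d^3 + 18*d^2 + 32*d - 96) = (d - 4)*(d - 2)*(d^3 - 5*d^2 - 2*d + 24) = (d - 4)^2*(d - 2)*(d^2 - d - 6) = (d - 4)^2*(d - 3)*(d - 2)*(d + 2)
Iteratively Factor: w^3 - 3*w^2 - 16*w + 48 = (w - 3)*(w^2 - 16) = (w - 3)*(w + 4)*(w - 4)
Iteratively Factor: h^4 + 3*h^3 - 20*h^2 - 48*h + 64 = (h - 4)*(h^3 + 7*h^2 + 8*h - 16) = (h - 4)*(h + 4)*(h^2 + 3*h - 4) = (h - 4)*(h + 4)^2*(h - 1)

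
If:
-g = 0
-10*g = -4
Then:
No Solution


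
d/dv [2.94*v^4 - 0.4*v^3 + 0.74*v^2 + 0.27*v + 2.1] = 11.76*v^3 - 1.2*v^2 + 1.48*v + 0.27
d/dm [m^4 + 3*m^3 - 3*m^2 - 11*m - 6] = 4*m^3 + 9*m^2 - 6*m - 11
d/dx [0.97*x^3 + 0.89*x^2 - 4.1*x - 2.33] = 2.91*x^2 + 1.78*x - 4.1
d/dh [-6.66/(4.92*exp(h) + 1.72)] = 32.7672*exp(h)/(4.92*exp(h) + 1.72)^2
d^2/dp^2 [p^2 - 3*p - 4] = 2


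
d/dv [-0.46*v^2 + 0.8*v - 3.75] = 0.8 - 0.92*v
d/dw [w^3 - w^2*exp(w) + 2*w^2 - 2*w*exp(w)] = -w^2*exp(w) + 3*w^2 - 4*w*exp(w) + 4*w - 2*exp(w)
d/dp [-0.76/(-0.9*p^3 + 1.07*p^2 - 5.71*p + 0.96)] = (-2.052*p^2 + 1.6264*p - 4.3396)/(0.9*p^3 - 1.07*p^2 + 5.71*p - 0.96)^2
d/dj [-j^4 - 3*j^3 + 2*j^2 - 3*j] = -4*j^3 - 9*j^2 + 4*j - 3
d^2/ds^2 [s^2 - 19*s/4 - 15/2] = 2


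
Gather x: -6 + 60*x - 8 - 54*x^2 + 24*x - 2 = -54*x^2 + 84*x - 16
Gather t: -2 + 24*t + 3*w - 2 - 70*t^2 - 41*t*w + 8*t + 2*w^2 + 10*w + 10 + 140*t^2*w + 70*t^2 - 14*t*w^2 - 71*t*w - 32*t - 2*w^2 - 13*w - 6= 140*t^2*w + t*(-14*w^2 - 112*w)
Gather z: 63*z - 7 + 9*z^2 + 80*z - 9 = 9*z^2 + 143*z - 16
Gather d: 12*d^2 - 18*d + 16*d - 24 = 12*d^2 - 2*d - 24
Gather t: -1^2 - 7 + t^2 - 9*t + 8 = t^2 - 9*t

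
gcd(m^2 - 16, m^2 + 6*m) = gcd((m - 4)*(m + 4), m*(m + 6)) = 1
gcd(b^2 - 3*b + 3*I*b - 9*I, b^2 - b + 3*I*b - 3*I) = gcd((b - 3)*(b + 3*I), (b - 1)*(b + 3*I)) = b + 3*I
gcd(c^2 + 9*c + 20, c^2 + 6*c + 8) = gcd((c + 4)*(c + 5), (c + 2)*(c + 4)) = c + 4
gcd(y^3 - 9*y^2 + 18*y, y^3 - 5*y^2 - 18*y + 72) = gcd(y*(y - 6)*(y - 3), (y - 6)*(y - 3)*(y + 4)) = y^2 - 9*y + 18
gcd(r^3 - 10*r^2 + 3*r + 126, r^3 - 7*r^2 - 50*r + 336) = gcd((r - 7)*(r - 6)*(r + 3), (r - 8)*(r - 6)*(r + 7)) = r - 6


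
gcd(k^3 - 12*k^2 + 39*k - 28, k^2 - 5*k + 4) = k^2 - 5*k + 4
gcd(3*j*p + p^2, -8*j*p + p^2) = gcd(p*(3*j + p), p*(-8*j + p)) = p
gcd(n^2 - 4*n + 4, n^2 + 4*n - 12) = n - 2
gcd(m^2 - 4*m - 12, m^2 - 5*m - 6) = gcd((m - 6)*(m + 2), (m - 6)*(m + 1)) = m - 6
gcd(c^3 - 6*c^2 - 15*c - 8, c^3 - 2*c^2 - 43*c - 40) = c^2 - 7*c - 8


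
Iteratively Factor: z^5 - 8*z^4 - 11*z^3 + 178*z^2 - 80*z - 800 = (z + 2)*(z^4 - 10*z^3 + 9*z^2 + 160*z - 400) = (z - 5)*(z + 2)*(z^3 - 5*z^2 - 16*z + 80) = (z - 5)^2*(z + 2)*(z^2 - 16) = (z - 5)^2*(z - 4)*(z + 2)*(z + 4)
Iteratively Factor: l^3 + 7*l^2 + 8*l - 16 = (l + 4)*(l^2 + 3*l - 4) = (l + 4)^2*(l - 1)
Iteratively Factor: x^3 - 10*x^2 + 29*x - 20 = (x - 4)*(x^2 - 6*x + 5) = (x - 4)*(x - 1)*(x - 5)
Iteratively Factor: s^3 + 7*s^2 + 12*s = (s + 3)*(s^2 + 4*s) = s*(s + 3)*(s + 4)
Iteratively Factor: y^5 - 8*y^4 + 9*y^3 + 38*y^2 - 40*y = (y - 1)*(y^4 - 7*y^3 + 2*y^2 + 40*y) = (y - 4)*(y - 1)*(y^3 - 3*y^2 - 10*y) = (y - 4)*(y - 1)*(y + 2)*(y^2 - 5*y) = (y - 5)*(y - 4)*(y - 1)*(y + 2)*(y)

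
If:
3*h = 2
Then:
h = 2/3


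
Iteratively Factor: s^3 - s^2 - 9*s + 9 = (s - 3)*(s^2 + 2*s - 3) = (s - 3)*(s + 3)*(s - 1)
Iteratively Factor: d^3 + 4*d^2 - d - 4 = (d + 4)*(d^2 - 1) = (d + 1)*(d + 4)*(d - 1)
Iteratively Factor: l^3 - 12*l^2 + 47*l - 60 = (l - 4)*(l^2 - 8*l + 15) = (l - 5)*(l - 4)*(l - 3)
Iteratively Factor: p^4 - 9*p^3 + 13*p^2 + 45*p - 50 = (p + 2)*(p^3 - 11*p^2 + 35*p - 25) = (p - 5)*(p + 2)*(p^2 - 6*p + 5) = (p - 5)*(p - 1)*(p + 2)*(p - 5)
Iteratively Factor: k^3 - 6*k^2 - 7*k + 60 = (k - 5)*(k^2 - k - 12) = (k - 5)*(k - 4)*(k + 3)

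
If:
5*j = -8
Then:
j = -8/5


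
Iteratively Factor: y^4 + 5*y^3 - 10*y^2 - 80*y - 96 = (y - 4)*(y^3 + 9*y^2 + 26*y + 24) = (y - 4)*(y + 2)*(y^2 + 7*y + 12) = (y - 4)*(y + 2)*(y + 3)*(y + 4)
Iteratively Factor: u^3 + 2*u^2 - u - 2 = (u + 2)*(u^2 - 1) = (u - 1)*(u + 2)*(u + 1)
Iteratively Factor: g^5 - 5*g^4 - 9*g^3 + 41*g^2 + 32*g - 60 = (g + 2)*(g^4 - 7*g^3 + 5*g^2 + 31*g - 30) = (g - 1)*(g + 2)*(g^3 - 6*g^2 - g + 30) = (g - 1)*(g + 2)^2*(g^2 - 8*g + 15) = (g - 5)*(g - 1)*(g + 2)^2*(g - 3)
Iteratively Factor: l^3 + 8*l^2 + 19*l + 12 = (l + 3)*(l^2 + 5*l + 4) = (l + 3)*(l + 4)*(l + 1)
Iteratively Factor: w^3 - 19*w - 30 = (w + 2)*(w^2 - 2*w - 15) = (w + 2)*(w + 3)*(w - 5)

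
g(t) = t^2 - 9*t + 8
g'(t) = 2*t - 9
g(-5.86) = 95.08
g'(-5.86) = -20.72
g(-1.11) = 19.22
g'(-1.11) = -11.22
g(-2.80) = 41.04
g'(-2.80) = -14.60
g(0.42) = 4.40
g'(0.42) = -8.16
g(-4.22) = 63.79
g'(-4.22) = -17.44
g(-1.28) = 21.16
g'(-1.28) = -11.56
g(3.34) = -10.90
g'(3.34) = -2.32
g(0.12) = 6.93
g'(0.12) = -8.76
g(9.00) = 8.00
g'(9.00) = 9.00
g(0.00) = 8.00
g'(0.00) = -9.00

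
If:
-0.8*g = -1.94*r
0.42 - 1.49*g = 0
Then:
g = 0.28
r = 0.12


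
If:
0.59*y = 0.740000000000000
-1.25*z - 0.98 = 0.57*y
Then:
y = 1.25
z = -1.36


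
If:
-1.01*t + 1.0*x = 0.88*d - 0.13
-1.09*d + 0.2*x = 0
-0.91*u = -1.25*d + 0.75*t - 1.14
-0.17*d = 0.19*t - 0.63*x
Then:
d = 0.01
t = 0.17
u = 1.12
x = 0.06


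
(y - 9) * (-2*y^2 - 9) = -2*y^3 + 18*y^2 - 9*y + 81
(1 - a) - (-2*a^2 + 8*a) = 2*a^2 - 9*a + 1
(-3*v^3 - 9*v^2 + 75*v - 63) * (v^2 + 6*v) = -3*v^5 - 27*v^4 + 21*v^3 + 387*v^2 - 378*v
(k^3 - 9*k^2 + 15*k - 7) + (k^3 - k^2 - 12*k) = 2*k^3 - 10*k^2 + 3*k - 7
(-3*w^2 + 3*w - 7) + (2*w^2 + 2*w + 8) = -w^2 + 5*w + 1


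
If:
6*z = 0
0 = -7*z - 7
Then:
No Solution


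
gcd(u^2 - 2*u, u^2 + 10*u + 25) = 1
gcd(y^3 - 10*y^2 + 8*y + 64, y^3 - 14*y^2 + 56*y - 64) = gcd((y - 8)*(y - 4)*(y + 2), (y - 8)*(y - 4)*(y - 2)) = y^2 - 12*y + 32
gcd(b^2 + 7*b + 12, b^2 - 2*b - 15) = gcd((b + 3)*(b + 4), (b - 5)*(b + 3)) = b + 3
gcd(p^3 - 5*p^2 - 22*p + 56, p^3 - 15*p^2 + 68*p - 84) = p^2 - 9*p + 14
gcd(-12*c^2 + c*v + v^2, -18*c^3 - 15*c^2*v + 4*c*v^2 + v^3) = -3*c + v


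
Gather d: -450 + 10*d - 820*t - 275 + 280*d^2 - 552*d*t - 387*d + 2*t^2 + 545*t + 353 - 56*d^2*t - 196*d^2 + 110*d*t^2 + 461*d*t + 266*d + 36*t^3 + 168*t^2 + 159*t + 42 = d^2*(84 - 56*t) + d*(110*t^2 - 91*t - 111) + 36*t^3 + 170*t^2 - 116*t - 330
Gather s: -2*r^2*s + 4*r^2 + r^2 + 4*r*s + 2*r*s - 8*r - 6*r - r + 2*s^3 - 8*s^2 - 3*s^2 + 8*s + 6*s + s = 5*r^2 - 15*r + 2*s^3 - 11*s^2 + s*(-2*r^2 + 6*r + 15)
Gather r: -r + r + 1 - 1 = 0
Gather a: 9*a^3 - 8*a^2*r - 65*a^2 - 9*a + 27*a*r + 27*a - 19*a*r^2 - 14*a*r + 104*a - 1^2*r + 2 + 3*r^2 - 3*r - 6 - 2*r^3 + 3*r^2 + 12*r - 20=9*a^3 + a^2*(-8*r - 65) + a*(-19*r^2 + 13*r + 122) - 2*r^3 + 6*r^2 + 8*r - 24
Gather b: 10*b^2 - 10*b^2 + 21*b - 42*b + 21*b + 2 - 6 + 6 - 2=0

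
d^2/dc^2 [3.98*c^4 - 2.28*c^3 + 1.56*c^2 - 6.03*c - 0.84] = 47.76*c^2 - 13.68*c + 3.12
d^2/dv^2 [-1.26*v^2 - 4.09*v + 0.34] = -2.52000000000000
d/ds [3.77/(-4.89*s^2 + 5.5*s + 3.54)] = (36.8706*s - 20.735)/(-4.89*s^2 + 5.5*s + 3.54)^2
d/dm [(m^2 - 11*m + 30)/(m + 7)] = (m^2 + 14*m - 107)/(m^2 + 14*m + 49)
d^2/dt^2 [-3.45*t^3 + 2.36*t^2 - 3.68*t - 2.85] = 4.72 - 20.7*t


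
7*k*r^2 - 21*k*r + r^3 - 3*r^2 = r*(7*k + r)*(r - 3)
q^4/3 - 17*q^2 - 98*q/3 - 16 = (q/3 + 1/3)*(q - 8)*(q + 1)*(q + 6)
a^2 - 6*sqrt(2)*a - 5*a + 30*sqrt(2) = (a - 5)*(a - 6*sqrt(2))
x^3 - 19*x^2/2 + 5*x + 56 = (x - 8)*(x - 7/2)*(x + 2)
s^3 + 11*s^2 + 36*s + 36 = (s + 2)*(s + 3)*(s + 6)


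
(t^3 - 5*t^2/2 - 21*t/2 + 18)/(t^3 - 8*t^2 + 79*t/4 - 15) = 2*(t + 3)/(2*t - 5)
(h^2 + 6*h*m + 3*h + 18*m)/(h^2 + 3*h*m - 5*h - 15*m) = (h^2 + 6*h*m + 3*h + 18*m)/(h^2 + 3*h*m - 5*h - 15*m)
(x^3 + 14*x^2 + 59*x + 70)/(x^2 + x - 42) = (x^2 + 7*x + 10)/(x - 6)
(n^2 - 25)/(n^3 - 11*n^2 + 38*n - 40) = (n + 5)/(n^2 - 6*n + 8)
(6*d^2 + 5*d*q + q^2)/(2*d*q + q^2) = (3*d + q)/q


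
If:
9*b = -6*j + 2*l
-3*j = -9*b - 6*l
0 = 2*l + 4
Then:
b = 20/27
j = -16/9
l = -2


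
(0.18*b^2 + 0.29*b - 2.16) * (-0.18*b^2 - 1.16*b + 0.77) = -0.0324*b^4 - 0.261*b^3 + 0.191*b^2 + 2.7289*b - 1.6632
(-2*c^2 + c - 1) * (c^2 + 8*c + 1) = -2*c^4 - 15*c^3 + 5*c^2 - 7*c - 1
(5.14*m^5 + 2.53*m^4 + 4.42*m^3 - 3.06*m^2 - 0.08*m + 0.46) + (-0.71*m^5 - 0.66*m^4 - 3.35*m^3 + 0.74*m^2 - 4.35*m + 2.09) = 4.43*m^5 + 1.87*m^4 + 1.07*m^3 - 2.32*m^2 - 4.43*m + 2.55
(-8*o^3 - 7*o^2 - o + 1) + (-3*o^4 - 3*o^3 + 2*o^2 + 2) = -3*o^4 - 11*o^3 - 5*o^2 - o + 3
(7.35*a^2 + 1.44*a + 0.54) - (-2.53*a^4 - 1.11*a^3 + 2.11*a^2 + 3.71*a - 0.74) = 2.53*a^4 + 1.11*a^3 + 5.24*a^2 - 2.27*a + 1.28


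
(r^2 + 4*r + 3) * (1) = r^2 + 4*r + 3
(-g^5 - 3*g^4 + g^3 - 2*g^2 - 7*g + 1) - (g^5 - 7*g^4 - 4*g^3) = -2*g^5 + 4*g^4 + 5*g^3 - 2*g^2 - 7*g + 1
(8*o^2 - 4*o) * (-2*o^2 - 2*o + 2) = -16*o^4 - 8*o^3 + 24*o^2 - 8*o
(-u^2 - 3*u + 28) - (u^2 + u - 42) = -2*u^2 - 4*u + 70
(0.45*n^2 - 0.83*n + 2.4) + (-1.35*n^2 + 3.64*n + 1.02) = -0.9*n^2 + 2.81*n + 3.42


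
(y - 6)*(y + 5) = y^2 - y - 30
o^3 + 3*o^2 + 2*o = o*(o + 1)*(o + 2)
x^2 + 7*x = x*(x + 7)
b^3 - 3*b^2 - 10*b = b*(b - 5)*(b + 2)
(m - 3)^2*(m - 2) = m^3 - 8*m^2 + 21*m - 18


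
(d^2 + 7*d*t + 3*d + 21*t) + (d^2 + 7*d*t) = 2*d^2 + 14*d*t + 3*d + 21*t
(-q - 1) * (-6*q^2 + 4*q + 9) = 6*q^3 + 2*q^2 - 13*q - 9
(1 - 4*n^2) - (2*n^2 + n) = -6*n^2 - n + 1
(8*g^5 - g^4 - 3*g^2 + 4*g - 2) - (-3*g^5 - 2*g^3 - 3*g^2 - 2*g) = 11*g^5 - g^4 + 2*g^3 + 6*g - 2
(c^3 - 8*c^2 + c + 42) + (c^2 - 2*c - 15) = c^3 - 7*c^2 - c + 27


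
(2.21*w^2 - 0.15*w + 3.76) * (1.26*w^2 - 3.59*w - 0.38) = 2.7846*w^4 - 8.1229*w^3 + 4.4363*w^2 - 13.4414*w - 1.4288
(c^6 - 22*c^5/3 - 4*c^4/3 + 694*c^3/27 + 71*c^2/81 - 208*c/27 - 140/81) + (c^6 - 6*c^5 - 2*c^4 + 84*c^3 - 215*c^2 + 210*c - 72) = 2*c^6 - 40*c^5/3 - 10*c^4/3 + 2962*c^3/27 - 17344*c^2/81 + 5462*c/27 - 5972/81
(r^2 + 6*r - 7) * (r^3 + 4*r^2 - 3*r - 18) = r^5 + 10*r^4 + 14*r^3 - 64*r^2 - 87*r + 126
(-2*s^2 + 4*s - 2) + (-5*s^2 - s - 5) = -7*s^2 + 3*s - 7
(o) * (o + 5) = o^2 + 5*o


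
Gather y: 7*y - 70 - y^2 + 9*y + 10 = -y^2 + 16*y - 60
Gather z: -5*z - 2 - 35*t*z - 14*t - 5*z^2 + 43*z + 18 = -14*t - 5*z^2 + z*(38 - 35*t) + 16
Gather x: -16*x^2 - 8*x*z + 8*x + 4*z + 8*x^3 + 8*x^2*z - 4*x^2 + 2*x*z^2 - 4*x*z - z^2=8*x^3 + x^2*(8*z - 20) + x*(2*z^2 - 12*z + 8) - z^2 + 4*z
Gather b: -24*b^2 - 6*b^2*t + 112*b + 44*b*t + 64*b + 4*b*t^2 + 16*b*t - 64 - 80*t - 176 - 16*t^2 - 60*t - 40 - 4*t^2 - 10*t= b^2*(-6*t - 24) + b*(4*t^2 + 60*t + 176) - 20*t^2 - 150*t - 280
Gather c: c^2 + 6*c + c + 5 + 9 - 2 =c^2 + 7*c + 12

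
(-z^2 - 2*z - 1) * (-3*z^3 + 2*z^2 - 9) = 3*z^5 + 4*z^4 - z^3 + 7*z^2 + 18*z + 9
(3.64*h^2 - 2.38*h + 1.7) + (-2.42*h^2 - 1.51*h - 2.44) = 1.22*h^2 - 3.89*h - 0.74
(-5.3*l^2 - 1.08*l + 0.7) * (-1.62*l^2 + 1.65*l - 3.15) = 8.586*l^4 - 6.9954*l^3 + 13.779*l^2 + 4.557*l - 2.205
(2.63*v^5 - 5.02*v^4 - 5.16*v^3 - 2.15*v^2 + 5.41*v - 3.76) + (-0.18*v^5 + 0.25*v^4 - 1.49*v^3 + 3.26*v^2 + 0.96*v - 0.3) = 2.45*v^5 - 4.77*v^4 - 6.65*v^3 + 1.11*v^2 + 6.37*v - 4.06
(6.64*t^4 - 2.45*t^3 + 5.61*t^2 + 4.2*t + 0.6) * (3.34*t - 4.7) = 22.1776*t^5 - 39.391*t^4 + 30.2524*t^3 - 12.339*t^2 - 17.736*t - 2.82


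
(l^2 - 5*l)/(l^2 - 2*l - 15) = l/(l + 3)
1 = 1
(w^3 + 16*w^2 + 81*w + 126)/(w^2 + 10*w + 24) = (w^2 + 10*w + 21)/(w + 4)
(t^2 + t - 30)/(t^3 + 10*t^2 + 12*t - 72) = (t - 5)/(t^2 + 4*t - 12)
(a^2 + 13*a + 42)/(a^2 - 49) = (a + 6)/(a - 7)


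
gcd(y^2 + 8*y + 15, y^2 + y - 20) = y + 5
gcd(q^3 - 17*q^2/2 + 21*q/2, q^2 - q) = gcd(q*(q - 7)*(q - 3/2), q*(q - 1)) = q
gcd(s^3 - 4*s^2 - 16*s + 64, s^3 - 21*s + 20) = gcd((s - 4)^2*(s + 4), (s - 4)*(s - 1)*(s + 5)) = s - 4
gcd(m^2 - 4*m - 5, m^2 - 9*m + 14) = 1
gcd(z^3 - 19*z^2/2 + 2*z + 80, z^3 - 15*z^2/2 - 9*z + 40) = z^2 - 11*z/2 - 20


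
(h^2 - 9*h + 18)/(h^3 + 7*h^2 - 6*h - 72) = (h - 6)/(h^2 + 10*h + 24)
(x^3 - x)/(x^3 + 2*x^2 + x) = (x - 1)/(x + 1)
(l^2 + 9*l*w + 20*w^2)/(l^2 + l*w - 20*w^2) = (-l - 4*w)/(-l + 4*w)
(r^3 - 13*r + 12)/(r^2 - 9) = (r^2 + 3*r - 4)/(r + 3)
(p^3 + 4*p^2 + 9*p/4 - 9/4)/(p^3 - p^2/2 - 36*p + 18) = (2*p^2 + 9*p + 9)/(2*(p^2 - 36))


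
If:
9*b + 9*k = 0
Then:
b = -k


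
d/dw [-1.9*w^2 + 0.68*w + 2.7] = 0.68 - 3.8*w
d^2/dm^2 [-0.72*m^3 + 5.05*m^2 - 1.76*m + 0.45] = 10.1 - 4.32*m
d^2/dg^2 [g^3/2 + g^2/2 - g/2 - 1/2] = 3*g + 1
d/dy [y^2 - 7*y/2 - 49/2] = 2*y - 7/2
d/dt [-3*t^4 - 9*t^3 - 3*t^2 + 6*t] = -12*t^3 - 27*t^2 - 6*t + 6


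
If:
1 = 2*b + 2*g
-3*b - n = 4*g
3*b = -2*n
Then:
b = 4/5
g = -3/10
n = -6/5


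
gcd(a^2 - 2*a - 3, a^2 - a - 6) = a - 3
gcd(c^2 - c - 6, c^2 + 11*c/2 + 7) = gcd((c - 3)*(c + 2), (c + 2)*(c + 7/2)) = c + 2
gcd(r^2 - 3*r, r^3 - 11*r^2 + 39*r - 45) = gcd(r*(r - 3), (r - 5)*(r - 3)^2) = r - 3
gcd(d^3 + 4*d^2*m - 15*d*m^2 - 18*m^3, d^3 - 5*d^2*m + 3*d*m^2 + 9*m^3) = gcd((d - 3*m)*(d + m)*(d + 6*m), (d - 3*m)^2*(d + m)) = d^2 - 2*d*m - 3*m^2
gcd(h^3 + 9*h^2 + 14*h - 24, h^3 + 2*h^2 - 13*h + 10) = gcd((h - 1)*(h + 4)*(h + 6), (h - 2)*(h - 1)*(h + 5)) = h - 1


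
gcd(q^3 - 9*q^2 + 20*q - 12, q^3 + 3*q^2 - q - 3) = q - 1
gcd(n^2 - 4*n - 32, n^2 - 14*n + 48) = n - 8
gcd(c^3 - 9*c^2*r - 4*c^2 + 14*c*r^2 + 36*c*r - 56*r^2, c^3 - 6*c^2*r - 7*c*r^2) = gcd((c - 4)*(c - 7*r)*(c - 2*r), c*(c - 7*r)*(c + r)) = -c + 7*r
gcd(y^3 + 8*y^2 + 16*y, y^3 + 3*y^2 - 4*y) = y^2 + 4*y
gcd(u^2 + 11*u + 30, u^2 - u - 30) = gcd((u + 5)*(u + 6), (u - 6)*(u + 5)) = u + 5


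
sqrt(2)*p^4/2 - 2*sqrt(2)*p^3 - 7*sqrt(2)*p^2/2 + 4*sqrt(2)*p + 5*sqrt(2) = (p - 5)*(p - sqrt(2))*(p + sqrt(2))*(sqrt(2)*p/2 + sqrt(2)/2)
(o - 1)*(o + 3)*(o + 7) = o^3 + 9*o^2 + 11*o - 21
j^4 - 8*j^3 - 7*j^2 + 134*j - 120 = (j - 6)*(j - 5)*(j - 1)*(j + 4)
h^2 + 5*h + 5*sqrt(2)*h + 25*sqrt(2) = (h + 5)*(h + 5*sqrt(2))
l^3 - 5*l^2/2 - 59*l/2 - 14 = (l - 7)*(l + 1/2)*(l + 4)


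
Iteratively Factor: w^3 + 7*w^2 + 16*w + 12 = (w + 2)*(w^2 + 5*w + 6) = (w + 2)*(w + 3)*(w + 2)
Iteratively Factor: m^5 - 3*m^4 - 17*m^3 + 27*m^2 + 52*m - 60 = (m - 5)*(m^4 + 2*m^3 - 7*m^2 - 8*m + 12) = (m - 5)*(m + 3)*(m^3 - m^2 - 4*m + 4) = (m - 5)*(m + 2)*(m + 3)*(m^2 - 3*m + 2) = (m - 5)*(m - 2)*(m + 2)*(m + 3)*(m - 1)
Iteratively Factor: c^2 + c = (c + 1)*(c)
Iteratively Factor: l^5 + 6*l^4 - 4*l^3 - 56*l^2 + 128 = (l + 4)*(l^4 + 2*l^3 - 12*l^2 - 8*l + 32) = (l + 2)*(l + 4)*(l^3 - 12*l + 16) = (l - 2)*(l + 2)*(l + 4)*(l^2 + 2*l - 8) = (l - 2)*(l + 2)*(l + 4)^2*(l - 2)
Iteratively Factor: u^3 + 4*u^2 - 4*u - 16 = (u + 2)*(u^2 + 2*u - 8) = (u + 2)*(u + 4)*(u - 2)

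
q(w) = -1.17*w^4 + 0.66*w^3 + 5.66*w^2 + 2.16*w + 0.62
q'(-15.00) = 16072.86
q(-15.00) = -60217.03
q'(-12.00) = 8238.48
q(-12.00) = -24611.86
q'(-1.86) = 18.07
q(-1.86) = -2.07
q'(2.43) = -25.79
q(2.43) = 7.97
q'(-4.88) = 537.95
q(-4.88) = -615.37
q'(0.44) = 7.13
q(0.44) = 2.68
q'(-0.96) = -2.74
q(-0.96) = 2.18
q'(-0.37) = -1.52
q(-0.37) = 0.54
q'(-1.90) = 19.90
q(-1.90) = -2.83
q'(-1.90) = 19.90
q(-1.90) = -2.83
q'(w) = -4.68*w^3 + 1.98*w^2 + 11.32*w + 2.16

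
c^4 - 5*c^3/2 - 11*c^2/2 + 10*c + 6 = (c - 3)*(c - 2)*(c + 1/2)*(c + 2)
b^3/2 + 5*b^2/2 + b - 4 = (b/2 + 1)*(b - 1)*(b + 4)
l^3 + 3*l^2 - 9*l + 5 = (l - 1)^2*(l + 5)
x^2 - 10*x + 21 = (x - 7)*(x - 3)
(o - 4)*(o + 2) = o^2 - 2*o - 8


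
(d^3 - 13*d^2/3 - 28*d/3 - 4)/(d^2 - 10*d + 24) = (3*d^2 + 5*d + 2)/(3*(d - 4))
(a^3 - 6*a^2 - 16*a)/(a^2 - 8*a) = a + 2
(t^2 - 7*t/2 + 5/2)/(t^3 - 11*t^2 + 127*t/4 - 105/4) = 2*(t - 1)/(2*t^2 - 17*t + 21)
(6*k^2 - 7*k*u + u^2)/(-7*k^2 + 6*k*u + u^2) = (-6*k + u)/(7*k + u)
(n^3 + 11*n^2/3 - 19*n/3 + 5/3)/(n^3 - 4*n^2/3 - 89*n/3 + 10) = (n - 1)/(n - 6)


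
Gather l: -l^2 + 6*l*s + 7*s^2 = -l^2 + 6*l*s + 7*s^2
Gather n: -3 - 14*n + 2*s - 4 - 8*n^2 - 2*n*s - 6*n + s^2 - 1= -8*n^2 + n*(-2*s - 20) + s^2 + 2*s - 8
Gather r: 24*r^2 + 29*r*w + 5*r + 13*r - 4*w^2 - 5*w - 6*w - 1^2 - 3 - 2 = 24*r^2 + r*(29*w + 18) - 4*w^2 - 11*w - 6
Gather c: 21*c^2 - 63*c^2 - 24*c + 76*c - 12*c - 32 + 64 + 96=-42*c^2 + 40*c + 128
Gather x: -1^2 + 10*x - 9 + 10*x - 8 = 20*x - 18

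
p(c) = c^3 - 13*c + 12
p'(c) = 3*c^2 - 13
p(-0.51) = 18.50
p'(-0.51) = -12.22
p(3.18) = 2.82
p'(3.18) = 17.34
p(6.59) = 212.52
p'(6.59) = 117.28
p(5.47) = 104.56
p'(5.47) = 76.76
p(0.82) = 1.89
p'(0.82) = -10.98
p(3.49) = 9.14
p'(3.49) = 23.54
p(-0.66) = 20.29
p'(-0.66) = -11.69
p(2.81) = -2.34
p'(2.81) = 10.69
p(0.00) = 12.00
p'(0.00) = -13.00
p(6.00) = 150.00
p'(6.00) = 95.00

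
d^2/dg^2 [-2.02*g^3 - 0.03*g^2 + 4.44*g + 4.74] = -12.12*g - 0.06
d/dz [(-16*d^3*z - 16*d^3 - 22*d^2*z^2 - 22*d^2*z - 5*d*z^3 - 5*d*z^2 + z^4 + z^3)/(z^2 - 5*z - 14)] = (16*d^3*z^2 + 32*d^3*z + 144*d^3 + 132*d^2*z^2 + 616*d^2*z + 308*d^2 - 5*d*z^4 + 50*d*z^3 + 235*d*z^2 + 140*d*z + 2*z^5 - 14*z^4 - 66*z^3 - 42*z^2)/(z^4 - 10*z^3 - 3*z^2 + 140*z + 196)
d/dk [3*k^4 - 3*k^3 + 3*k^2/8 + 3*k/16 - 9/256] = 12*k^3 - 9*k^2 + 3*k/4 + 3/16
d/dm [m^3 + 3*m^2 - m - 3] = 3*m^2 + 6*m - 1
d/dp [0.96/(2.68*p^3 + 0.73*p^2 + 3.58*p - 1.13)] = (-7.7184*p^2 - 1.4016*p - 3.4368)/(2.68*p^3 + 0.73*p^2 + 3.58*p - 1.13)^2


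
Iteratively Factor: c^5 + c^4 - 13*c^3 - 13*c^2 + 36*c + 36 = (c - 3)*(c^4 + 4*c^3 - c^2 - 16*c - 12) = (c - 3)*(c + 1)*(c^3 + 3*c^2 - 4*c - 12) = (c - 3)*(c - 2)*(c + 1)*(c^2 + 5*c + 6) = (c - 3)*(c - 2)*(c + 1)*(c + 3)*(c + 2)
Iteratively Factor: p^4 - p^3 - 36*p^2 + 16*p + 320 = (p + 4)*(p^3 - 5*p^2 - 16*p + 80) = (p + 4)^2*(p^2 - 9*p + 20) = (p - 4)*(p + 4)^2*(p - 5)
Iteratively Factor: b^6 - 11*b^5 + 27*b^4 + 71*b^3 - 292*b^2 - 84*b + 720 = (b + 2)*(b^5 - 13*b^4 + 53*b^3 - 35*b^2 - 222*b + 360) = (b - 3)*(b + 2)*(b^4 - 10*b^3 + 23*b^2 + 34*b - 120) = (b - 4)*(b - 3)*(b + 2)*(b^3 - 6*b^2 - b + 30) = (b - 5)*(b - 4)*(b - 3)*(b + 2)*(b^2 - b - 6) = (b - 5)*(b - 4)*(b - 3)*(b + 2)^2*(b - 3)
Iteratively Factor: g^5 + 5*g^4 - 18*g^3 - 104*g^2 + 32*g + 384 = (g + 4)*(g^4 + g^3 - 22*g^2 - 16*g + 96) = (g - 4)*(g + 4)*(g^3 + 5*g^2 - 2*g - 24) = (g - 4)*(g - 2)*(g + 4)*(g^2 + 7*g + 12) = (g - 4)*(g - 2)*(g + 3)*(g + 4)*(g + 4)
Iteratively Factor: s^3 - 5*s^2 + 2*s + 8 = (s - 4)*(s^2 - s - 2) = (s - 4)*(s - 2)*(s + 1)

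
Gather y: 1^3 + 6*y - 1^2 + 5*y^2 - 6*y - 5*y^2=0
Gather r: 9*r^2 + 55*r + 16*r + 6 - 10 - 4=9*r^2 + 71*r - 8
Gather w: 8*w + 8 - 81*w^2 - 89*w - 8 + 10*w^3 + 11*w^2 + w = 10*w^3 - 70*w^2 - 80*w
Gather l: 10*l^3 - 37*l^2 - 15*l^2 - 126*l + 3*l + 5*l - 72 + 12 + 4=10*l^3 - 52*l^2 - 118*l - 56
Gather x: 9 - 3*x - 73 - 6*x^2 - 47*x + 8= -6*x^2 - 50*x - 56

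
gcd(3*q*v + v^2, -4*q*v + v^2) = v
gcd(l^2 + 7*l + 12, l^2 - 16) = l + 4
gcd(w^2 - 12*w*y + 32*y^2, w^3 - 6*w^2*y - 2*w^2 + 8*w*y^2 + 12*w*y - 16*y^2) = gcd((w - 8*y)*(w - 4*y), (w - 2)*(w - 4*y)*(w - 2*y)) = -w + 4*y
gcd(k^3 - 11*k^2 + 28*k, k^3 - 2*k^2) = k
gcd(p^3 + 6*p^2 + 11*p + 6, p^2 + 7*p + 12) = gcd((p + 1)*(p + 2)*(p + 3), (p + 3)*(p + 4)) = p + 3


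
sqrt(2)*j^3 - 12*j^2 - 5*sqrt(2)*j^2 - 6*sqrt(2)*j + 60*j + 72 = (j - 6)*(j - 6*sqrt(2))*(sqrt(2)*j + sqrt(2))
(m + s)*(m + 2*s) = m^2 + 3*m*s + 2*s^2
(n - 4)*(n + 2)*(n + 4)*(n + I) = n^4 + 2*n^3 + I*n^3 - 16*n^2 + 2*I*n^2 - 32*n - 16*I*n - 32*I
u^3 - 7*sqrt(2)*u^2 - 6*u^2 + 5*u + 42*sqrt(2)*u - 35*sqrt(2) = (u - 5)*(u - 1)*(u - 7*sqrt(2))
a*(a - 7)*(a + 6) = a^3 - a^2 - 42*a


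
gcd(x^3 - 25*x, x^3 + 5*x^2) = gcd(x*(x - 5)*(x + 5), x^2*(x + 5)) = x^2 + 5*x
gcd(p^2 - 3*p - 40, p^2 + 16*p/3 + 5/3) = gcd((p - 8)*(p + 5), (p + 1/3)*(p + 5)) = p + 5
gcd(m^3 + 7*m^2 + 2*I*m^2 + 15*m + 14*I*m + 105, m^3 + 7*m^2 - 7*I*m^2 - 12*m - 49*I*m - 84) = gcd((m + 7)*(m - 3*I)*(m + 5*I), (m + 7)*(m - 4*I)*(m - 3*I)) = m^2 + m*(7 - 3*I) - 21*I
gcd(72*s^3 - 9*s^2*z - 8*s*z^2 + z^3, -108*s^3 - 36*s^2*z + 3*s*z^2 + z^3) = 3*s + z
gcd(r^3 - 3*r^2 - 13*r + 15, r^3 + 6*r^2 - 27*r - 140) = r - 5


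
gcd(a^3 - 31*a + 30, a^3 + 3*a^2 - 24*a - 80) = a - 5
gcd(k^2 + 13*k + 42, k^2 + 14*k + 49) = k + 7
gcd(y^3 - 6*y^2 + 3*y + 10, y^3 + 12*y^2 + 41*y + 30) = y + 1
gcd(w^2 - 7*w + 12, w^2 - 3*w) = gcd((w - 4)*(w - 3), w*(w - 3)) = w - 3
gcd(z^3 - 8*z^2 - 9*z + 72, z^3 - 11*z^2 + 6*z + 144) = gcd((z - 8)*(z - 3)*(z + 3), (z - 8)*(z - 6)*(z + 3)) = z^2 - 5*z - 24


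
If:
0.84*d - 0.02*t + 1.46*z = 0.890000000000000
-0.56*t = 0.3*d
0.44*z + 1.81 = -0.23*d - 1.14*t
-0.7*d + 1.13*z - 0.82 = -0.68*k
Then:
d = 3.26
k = 6.71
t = -1.75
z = -1.29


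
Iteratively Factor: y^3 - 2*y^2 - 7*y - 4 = (y - 4)*(y^2 + 2*y + 1) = (y - 4)*(y + 1)*(y + 1)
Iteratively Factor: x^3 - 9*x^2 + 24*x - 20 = (x - 2)*(x^2 - 7*x + 10) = (x - 2)^2*(x - 5)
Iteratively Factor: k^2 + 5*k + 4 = (k + 4)*(k + 1)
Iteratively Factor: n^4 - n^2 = (n)*(n^3 - n) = n*(n + 1)*(n^2 - n) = n^2*(n + 1)*(n - 1)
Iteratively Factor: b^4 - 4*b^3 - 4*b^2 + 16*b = (b)*(b^3 - 4*b^2 - 4*b + 16) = b*(b - 4)*(b^2 - 4) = b*(b - 4)*(b + 2)*(b - 2)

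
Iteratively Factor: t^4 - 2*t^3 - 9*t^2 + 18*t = (t + 3)*(t^3 - 5*t^2 + 6*t) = (t - 2)*(t + 3)*(t^2 - 3*t) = t*(t - 2)*(t + 3)*(t - 3)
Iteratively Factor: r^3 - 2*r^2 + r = (r - 1)*(r^2 - r) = r*(r - 1)*(r - 1)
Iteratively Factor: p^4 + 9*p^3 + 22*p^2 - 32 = (p + 2)*(p^3 + 7*p^2 + 8*p - 16) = (p - 1)*(p + 2)*(p^2 + 8*p + 16) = (p - 1)*(p + 2)*(p + 4)*(p + 4)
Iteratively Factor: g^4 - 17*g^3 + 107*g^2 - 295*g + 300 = (g - 3)*(g^3 - 14*g^2 + 65*g - 100) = (g - 5)*(g - 3)*(g^2 - 9*g + 20) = (g - 5)^2*(g - 3)*(g - 4)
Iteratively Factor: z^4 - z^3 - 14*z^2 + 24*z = (z + 4)*(z^3 - 5*z^2 + 6*z) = (z - 2)*(z + 4)*(z^2 - 3*z) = (z - 3)*(z - 2)*(z + 4)*(z)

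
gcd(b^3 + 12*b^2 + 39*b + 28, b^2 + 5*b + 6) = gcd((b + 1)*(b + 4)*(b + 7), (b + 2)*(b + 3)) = 1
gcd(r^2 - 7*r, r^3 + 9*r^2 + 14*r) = r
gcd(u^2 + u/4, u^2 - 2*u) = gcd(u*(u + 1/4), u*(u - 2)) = u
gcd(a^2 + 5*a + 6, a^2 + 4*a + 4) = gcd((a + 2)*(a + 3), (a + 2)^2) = a + 2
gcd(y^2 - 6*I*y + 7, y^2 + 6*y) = 1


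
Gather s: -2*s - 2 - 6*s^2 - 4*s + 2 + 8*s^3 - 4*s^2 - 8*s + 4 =8*s^3 - 10*s^2 - 14*s + 4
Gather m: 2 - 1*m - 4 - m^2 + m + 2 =-m^2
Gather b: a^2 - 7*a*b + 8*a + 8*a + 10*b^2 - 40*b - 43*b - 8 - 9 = a^2 + 16*a + 10*b^2 + b*(-7*a - 83) - 17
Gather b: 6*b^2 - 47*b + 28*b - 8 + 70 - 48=6*b^2 - 19*b + 14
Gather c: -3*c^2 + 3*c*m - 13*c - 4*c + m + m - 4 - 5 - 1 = -3*c^2 + c*(3*m - 17) + 2*m - 10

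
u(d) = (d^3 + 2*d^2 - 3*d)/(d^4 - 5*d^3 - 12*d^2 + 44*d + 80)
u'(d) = (3*d^2 + 4*d - 3)/(d^4 - 5*d^3 - 12*d^2 + 44*d + 80) + (d^3 + 2*d^2 - 3*d)*(-4*d^3 + 15*d^2 + 24*d - 44)/(d^4 - 5*d^3 - 12*d^2 + 44*d + 80)^2 = (-d^5 - 2*d^4 + 11*d^3 + 36*d^2 + 220*d - 120)/(d^7 - 12*d^6 + 25*d^5 + 158*d^4 - 452*d^3 - 952*d^2 + 1920*d + 3200)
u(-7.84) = -0.06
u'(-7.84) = -0.00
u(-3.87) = -0.07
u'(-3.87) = 0.02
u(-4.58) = -0.07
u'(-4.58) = 0.00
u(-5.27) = -0.07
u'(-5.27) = -0.00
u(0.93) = -0.00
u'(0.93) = 0.03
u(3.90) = 20.38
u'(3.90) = 230.63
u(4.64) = -12.70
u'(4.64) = -19.50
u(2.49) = 0.27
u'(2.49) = 0.50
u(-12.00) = -0.05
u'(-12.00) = 0.00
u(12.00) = 0.18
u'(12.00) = -0.03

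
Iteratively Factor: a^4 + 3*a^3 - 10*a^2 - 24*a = (a + 4)*(a^3 - a^2 - 6*a) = a*(a + 4)*(a^2 - a - 6) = a*(a - 3)*(a + 4)*(a + 2)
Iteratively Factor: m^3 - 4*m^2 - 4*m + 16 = (m + 2)*(m^2 - 6*m + 8) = (m - 2)*(m + 2)*(m - 4)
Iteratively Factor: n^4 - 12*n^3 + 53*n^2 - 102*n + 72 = (n - 2)*(n^3 - 10*n^2 + 33*n - 36) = (n - 4)*(n - 2)*(n^2 - 6*n + 9) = (n - 4)*(n - 3)*(n - 2)*(n - 3)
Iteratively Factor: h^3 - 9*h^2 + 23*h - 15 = (h - 1)*(h^2 - 8*h + 15) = (h - 5)*(h - 1)*(h - 3)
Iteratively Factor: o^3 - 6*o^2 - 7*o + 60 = (o - 4)*(o^2 - 2*o - 15) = (o - 4)*(o + 3)*(o - 5)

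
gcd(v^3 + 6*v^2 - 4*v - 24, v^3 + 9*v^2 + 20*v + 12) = v^2 + 8*v + 12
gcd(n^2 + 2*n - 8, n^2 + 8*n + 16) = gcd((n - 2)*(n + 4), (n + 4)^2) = n + 4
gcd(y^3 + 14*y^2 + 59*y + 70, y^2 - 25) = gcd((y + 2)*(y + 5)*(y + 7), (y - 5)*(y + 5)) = y + 5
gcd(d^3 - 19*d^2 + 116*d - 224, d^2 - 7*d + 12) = d - 4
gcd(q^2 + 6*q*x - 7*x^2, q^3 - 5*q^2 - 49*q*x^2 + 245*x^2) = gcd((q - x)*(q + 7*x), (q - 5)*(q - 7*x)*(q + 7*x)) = q + 7*x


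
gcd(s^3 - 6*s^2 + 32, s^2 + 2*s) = s + 2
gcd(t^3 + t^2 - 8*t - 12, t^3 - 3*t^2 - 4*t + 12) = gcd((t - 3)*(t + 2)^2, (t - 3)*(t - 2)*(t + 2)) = t^2 - t - 6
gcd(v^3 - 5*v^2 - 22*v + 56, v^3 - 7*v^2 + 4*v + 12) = v - 2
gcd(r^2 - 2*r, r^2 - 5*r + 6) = r - 2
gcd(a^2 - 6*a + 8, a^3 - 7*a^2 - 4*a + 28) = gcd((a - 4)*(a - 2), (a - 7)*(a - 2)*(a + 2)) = a - 2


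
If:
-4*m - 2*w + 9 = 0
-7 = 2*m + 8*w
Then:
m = 43/14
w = -23/14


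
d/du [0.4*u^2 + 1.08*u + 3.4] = 0.8*u + 1.08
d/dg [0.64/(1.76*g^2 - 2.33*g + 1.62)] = (1.4912 - 2.2528*g)/(1.76*g^2 - 2.33*g + 1.62)^2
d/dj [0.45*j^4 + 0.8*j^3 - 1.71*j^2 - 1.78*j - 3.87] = 1.8*j^3 + 2.4*j^2 - 3.42*j - 1.78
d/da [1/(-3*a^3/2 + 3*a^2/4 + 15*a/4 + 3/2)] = 4*(6*a^2 - 2*a - 5)/(3*(-2*a^3 + a^2 + 5*a + 2)^2)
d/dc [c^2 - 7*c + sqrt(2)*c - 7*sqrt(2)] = 2*c - 7 + sqrt(2)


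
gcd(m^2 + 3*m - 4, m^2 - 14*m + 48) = 1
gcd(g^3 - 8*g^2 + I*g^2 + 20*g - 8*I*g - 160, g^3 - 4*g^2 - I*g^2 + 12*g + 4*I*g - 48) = g - 4*I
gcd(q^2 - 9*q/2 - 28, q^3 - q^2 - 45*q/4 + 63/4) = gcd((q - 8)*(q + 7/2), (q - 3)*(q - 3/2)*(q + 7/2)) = q + 7/2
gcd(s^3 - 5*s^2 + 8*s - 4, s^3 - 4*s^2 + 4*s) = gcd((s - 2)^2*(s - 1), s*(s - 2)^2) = s^2 - 4*s + 4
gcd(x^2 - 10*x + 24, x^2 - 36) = x - 6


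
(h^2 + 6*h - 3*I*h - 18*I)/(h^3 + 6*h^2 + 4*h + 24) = (h - 3*I)/(h^2 + 4)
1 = 1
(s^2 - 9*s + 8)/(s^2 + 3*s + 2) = (s^2 - 9*s + 8)/(s^2 + 3*s + 2)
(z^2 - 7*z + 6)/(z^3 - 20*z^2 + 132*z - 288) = (z - 1)/(z^2 - 14*z + 48)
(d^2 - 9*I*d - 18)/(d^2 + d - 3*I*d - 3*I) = (d - 6*I)/(d + 1)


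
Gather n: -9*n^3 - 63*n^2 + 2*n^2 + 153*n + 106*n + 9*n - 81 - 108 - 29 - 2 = -9*n^3 - 61*n^2 + 268*n - 220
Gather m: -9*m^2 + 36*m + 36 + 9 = -9*m^2 + 36*m + 45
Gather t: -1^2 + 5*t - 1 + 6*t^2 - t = 6*t^2 + 4*t - 2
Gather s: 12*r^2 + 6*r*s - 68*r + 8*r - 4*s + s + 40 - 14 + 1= 12*r^2 - 60*r + s*(6*r - 3) + 27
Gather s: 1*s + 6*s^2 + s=6*s^2 + 2*s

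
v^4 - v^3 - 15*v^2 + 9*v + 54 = (v - 3)^2*(v + 2)*(v + 3)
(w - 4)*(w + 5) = w^2 + w - 20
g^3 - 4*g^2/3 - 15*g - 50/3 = (g - 5)*(g + 5/3)*(g + 2)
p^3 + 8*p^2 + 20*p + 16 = (p + 2)^2*(p + 4)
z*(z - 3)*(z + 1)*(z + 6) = z^4 + 4*z^3 - 15*z^2 - 18*z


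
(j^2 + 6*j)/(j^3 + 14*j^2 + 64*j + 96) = j/(j^2 + 8*j + 16)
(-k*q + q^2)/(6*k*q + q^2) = (-k + q)/(6*k + q)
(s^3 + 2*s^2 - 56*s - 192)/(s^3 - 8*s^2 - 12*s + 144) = (s^2 - 2*s - 48)/(s^2 - 12*s + 36)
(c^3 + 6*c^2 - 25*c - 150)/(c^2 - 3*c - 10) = (c^2 + 11*c + 30)/(c + 2)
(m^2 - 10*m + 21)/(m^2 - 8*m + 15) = (m - 7)/(m - 5)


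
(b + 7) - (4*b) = 7 - 3*b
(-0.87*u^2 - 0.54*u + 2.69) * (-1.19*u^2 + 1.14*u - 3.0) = 1.0353*u^4 - 0.3492*u^3 - 1.2067*u^2 + 4.6866*u - 8.07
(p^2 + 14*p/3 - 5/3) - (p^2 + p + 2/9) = 11*p/3 - 17/9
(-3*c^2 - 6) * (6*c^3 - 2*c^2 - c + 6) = -18*c^5 + 6*c^4 - 33*c^3 - 6*c^2 + 6*c - 36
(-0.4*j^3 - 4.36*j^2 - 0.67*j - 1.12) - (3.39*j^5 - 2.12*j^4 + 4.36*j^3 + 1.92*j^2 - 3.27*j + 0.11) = -3.39*j^5 + 2.12*j^4 - 4.76*j^3 - 6.28*j^2 + 2.6*j - 1.23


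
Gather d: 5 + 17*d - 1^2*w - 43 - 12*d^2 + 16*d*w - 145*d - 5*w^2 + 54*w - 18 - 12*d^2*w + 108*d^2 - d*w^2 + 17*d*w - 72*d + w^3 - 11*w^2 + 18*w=d^2*(96 - 12*w) + d*(-w^2 + 33*w - 200) + w^3 - 16*w^2 + 71*w - 56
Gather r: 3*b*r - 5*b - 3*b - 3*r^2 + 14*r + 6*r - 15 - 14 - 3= -8*b - 3*r^2 + r*(3*b + 20) - 32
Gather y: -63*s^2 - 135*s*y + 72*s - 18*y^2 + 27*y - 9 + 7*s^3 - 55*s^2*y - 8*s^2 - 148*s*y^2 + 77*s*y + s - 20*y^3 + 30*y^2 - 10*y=7*s^3 - 71*s^2 + 73*s - 20*y^3 + y^2*(12 - 148*s) + y*(-55*s^2 - 58*s + 17) - 9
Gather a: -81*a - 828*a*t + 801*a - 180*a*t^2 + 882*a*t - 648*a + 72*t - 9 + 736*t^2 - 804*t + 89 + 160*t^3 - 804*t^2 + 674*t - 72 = a*(-180*t^2 + 54*t + 72) + 160*t^3 - 68*t^2 - 58*t + 8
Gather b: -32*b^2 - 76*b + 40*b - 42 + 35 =-32*b^2 - 36*b - 7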